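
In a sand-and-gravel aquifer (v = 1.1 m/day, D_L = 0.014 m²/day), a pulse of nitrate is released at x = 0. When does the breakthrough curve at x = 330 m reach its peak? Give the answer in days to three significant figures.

For the 1D instantaneous-source solution, setting ∂C/∂t = 0 at fixed x gives v²t² + 2Dt − x² = 0, so t = (√(D² + v²x²) − D)/v².
√(D² + v²x²) = √(0.014² + 1.1² × 330²) = 363.0; v² = 1.21.
t = (363.0 − 0.014)/1.21 = 300 days (vs. the pure-advection estimate x/v = 300 d).

300 days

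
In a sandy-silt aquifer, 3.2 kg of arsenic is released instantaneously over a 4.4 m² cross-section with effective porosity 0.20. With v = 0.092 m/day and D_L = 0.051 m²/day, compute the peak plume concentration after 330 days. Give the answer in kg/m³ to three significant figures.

0.250 kg/m³

The peak of an instantaneous 1D plume sits at x = vt; there the Gaussian factor is 1 and C_max = M/(n_e·A·√(4πDt)), where n_e·A is the pore area the mass is dissolved in.
√(4πDt) = √(4π × 0.051 × 330) = 14.54 m, so C_max = 3.2/(0.20 × 4.4 × 14.54) = 0.250 kg/m³.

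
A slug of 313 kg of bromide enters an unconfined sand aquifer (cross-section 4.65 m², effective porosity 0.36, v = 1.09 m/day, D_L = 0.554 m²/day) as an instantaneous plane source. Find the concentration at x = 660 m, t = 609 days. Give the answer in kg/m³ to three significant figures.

For an instantaneous plane source, C(x,t) = M/(n_e·A·√(4πDt)) · exp(−(x−vt)²/(4Dt)), with n_e·A the pore (flow) area.
Plume center vt = 1.09 × 609 = 663.81 m, so the well at 660 m is 3.81 m upgradient of the peak.
√(4πDt) = 65.11 m, giving peak height M/(n_e·A·√(4πDt)) = 313/(0.36 × 4.65 × 65.11) = 2.872 kg/m³.
(x−vt)²/(4Dt) = (-3.81)²/(4 × 0.554 × 609) = 0.01076; exp(−0.01076) = 0.9893.
C = 2.872 × 0.9893 = 2.84 kg/m³.

2.84 kg/m³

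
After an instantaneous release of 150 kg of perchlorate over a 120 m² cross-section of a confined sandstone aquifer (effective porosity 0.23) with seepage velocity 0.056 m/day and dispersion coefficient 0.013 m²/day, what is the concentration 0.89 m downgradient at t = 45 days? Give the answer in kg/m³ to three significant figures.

For an instantaneous plane source, C(x,t) = M/(n_e·A·√(4πDt)) · exp(−(x−vt)²/(4Dt)), with n_e·A the pore (flow) area.
Plume center vt = 0.056 × 45 = 2.52 m, so the well at 0.89 m is 1.63 m upgradient of the peak.
√(4πDt) = 2.711 m, giving peak height M/(n_e·A·√(4πDt)) = 150/(0.23 × 120 × 2.711) = 2.005 kg/m³.
(x−vt)²/(4Dt) = (-1.63)²/(4 × 0.013 × 45) = 1.135; exp(−1.135) = 0.3214.
C = 2.005 × 0.3214 = 0.644 kg/m³.

0.644 kg/m³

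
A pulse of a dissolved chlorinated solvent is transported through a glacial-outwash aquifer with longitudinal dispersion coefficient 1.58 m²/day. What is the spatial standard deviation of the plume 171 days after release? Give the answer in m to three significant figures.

23.2 m

Dispersive spreading gives a Gaussian with σ² = 2Dt; advection only shifts the center.
σ = √(2 × 1.58 × 171) = 23.2 m.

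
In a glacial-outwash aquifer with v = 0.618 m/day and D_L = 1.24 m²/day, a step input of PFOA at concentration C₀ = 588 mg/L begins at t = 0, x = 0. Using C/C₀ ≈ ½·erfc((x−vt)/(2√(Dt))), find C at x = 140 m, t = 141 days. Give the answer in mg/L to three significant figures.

1.38 mg/L

For a continuous step input, C/C₀ ≈ ½·erfc((x−vt)/(2√(Dt))).
vt = 0.618 × 141 = 87.138 m and 2√(Dt) = 2√(1.24 × 141) = 26.45 m.
Argument (x−vt)/(2√(Dt)) = (140 − 87.138)/26.45 = 1.999; ½·erfc(1.999) = 0.002349.
C = 588 × 0.002349 = 1.38 mg/L.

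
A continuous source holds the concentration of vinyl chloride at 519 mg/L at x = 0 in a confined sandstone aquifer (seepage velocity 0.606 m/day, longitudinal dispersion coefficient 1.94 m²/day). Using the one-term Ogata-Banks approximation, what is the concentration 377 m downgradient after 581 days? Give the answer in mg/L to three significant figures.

For a continuous step input, C/C₀ ≈ ½·erfc((x−vt)/(2√(Dt))).
vt = 0.606 × 581 = 352.086 m and 2√(Dt) = 2√(1.94 × 581) = 67.15 m.
Argument (x−vt)/(2√(Dt)) = (377 − 352.086)/67.15 = 0.3710; ½·erfc(0.3710) = 0.2999.
C = 519 × 0.2999 = 156 mg/L.

156 mg/L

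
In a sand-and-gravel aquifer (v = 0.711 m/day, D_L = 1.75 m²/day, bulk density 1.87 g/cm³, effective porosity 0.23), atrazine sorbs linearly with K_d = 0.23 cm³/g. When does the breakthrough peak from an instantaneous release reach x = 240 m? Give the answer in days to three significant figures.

Retardation factor R = 1 + ρ_b·K_d/n = 1 + 1.87 × 0.23/0.23 = 2.870.
Sorption retards both mechanisms: v_R = v/R = 0.2477 m/day, D_R = D/R = 0.6098 m²/day.
Peak time from v_R²t² + 2D_R t − x² = 0: t = (√(D_R² + v_R²x²) − D_R)/v_R².
√(D_R² + v_R²x²) = √(0.6098² + 0.2477² × 240²) = 59.45; v_R² = 0.06136.
t = (59.45 − 0.6098)/0.06136 = 959 days.

959 days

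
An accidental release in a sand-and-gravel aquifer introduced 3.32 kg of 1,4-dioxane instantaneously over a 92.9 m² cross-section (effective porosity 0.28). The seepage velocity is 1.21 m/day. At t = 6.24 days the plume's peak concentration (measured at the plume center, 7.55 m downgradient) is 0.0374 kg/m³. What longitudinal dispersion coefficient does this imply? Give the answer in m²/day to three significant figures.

At the plume center C_max = M/(n_e·A·√(4πDt)), so D = M²/(4πt·(n_e·A·C_max)²).
n_e·A·C_max = 0.28 × 92.9 × 0.0374 = 0.9728 kg/m.
D = 3.32²/(4π × 6.24 × 0.9728²) = 0.149 m²/day.

0.149 m²/day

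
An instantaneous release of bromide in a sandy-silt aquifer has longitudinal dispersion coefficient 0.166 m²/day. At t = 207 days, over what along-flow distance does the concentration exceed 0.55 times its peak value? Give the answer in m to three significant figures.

18.1 m

The plume is Gaussian with σ = √(2Dt) = √(2 × 0.166 × 207) = 8.290 m.
C/C_peak = exp(−Δx²/(2σ²)) = 0.55 ⇒ Δx = σ·√(−2 ln 0.55) = 8.290 × 1.093 = 9.061 m.
Width = 2Δx = 18.1 m.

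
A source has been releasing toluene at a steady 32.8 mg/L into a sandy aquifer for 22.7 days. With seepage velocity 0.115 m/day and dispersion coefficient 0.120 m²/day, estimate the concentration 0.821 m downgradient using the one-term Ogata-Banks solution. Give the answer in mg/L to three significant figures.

For a continuous step input, C/C₀ ≈ ½·erfc((x−vt)/(2√(Dt))).
vt = 0.115 × 22.7 = 2.6105 m and 2√(Dt) = 2√(0.120 × 22.7) = 3.301 m.
Argument (x−vt)/(2√(Dt)) = (0.821 − 2.6105)/3.301 = -0.5421; ½·erfc(-0.5421) = 0.7784.
C = 32.8 × 0.7784 = 25.5 mg/L.

25.5 mg/L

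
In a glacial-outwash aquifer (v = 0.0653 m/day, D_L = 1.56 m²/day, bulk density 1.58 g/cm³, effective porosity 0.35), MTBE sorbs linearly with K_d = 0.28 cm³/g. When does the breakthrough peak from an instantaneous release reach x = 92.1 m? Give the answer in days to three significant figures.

2470 days

Retardation factor R = 1 + ρ_b·K_d/n = 1 + 1.58 × 0.28/0.35 = 2.264.
Sorption retards both mechanisms: v_R = v/R = 0.02884 m/day, D_R = D/R = 0.6890 m²/day.
Peak time from v_R²t² + 2D_R t − x² = 0: t = (√(D_R² + v_R²x²) − D_R)/v_R².
√(D_R² + v_R²x²) = √(0.6890² + 0.02884² × 92.1²) = 2.744; v_R² = 0.0008317.
t = (2.744 − 0.6890)/0.0008317 = 2470 days.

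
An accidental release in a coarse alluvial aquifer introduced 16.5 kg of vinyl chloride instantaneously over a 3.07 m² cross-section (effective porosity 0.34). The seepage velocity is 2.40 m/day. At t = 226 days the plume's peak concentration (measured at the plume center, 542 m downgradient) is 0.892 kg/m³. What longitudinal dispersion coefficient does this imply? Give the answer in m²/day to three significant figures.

At the plume center C_max = M/(n_e·A·√(4πDt)), so D = M²/(4πt·(n_e·A·C_max)²).
n_e·A·C_max = 0.34 × 3.07 × 0.892 = 0.9311 kg/m.
D = 16.5²/(4π × 226 × 0.9311²) = 0.111 m²/day.

0.111 m²/day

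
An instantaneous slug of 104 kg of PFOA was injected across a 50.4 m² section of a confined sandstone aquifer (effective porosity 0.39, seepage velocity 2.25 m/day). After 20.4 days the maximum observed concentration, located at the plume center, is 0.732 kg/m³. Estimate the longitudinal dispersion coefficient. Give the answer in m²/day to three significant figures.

0.204 m²/day

At the plume center C_max = M/(n_e·A·√(4πDt)), so D = M²/(4πt·(n_e·A·C_max)²).
n_e·A·C_max = 0.39 × 50.4 × 0.732 = 14.39 kg/m.
D = 104²/(4π × 20.4 × 14.39²) = 0.204 m²/day.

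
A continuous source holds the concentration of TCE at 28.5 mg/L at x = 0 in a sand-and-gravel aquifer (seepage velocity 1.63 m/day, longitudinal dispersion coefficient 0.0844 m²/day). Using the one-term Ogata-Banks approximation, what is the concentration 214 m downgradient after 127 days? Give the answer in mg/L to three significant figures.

1.87 mg/L

For a continuous step input, C/C₀ ≈ ½·erfc((x−vt)/(2√(Dt))).
vt = 1.63 × 127 = 207.01 m and 2√(Dt) = 2√(0.0844 × 127) = 6.548 m.
Argument (x−vt)/(2√(Dt)) = (214 − 207.01)/6.548 = 1.068; ½·erfc(1.068) = 0.06547.
C = 28.5 × 0.06547 = 1.87 mg/L.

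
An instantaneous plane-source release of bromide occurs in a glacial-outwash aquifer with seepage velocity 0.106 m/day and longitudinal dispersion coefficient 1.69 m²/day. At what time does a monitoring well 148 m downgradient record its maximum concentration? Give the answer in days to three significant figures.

For the 1D instantaneous-source solution, setting ∂C/∂t = 0 at fixed x gives v²t² + 2Dt − x² = 0, so t = (√(D² + v²x²) − D)/v².
√(D² + v²x²) = √(1.69² + 0.106² × 148²) = 15.78; v² = 0.011236.
t = (15.78 − 1.69)/0.011236 = 1250 days (vs. the pure-advection estimate x/v = 1400 d).

1250 days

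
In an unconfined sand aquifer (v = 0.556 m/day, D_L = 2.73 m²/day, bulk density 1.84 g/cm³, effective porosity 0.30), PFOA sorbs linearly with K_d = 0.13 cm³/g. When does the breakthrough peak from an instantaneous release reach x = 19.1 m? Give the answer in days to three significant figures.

Retardation factor R = 1 + ρ_b·K_d/n = 1 + 1.84 × 0.13/0.30 = 1.797.
Sorption retards both mechanisms: v_R = v/R = 0.3094 m/day, D_R = D/R = 1.519 m²/day.
Peak time from v_R²t² + 2D_R t − x² = 0: t = (√(D_R² + v_R²x²) − D_R)/v_R².
√(D_R² + v_R²x²) = √(1.519² + 0.3094² × 19.1²) = 6.102; v_R² = 0.09573.
t = (6.102 − 1.519)/0.09573 = 47.9 days.

47.9 days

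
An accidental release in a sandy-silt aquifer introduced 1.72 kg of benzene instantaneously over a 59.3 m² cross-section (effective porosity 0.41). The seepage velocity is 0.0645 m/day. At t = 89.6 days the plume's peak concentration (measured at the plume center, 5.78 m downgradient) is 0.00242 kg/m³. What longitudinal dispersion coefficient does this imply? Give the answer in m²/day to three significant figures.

At the plume center C_max = M/(n_e·A·√(4πDt)), so D = M²/(4πt·(n_e·A·C_max)²).
n_e·A·C_max = 0.41 × 59.3 × 0.00242 = 0.05884 kg/m.
D = 1.72²/(4π × 89.6 × 0.05884²) = 0.759 m²/day.

0.759 m²/day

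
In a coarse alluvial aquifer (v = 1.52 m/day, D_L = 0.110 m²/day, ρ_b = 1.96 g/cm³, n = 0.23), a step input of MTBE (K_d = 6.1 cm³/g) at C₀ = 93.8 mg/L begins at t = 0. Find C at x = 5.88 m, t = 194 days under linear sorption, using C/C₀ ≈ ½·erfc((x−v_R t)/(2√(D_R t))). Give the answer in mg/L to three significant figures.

34.1 mg/L

Retardation factor R = 1 + ρ_b·K_d/n = 1 + 1.96 × 6.1/0.23 = 52.98.
Sorption retards both mechanisms: v_R = v/R = 0.02869 m/day, D_R = D/R = 0.002076 m²/day.
v_R·t = 0.02869 × 194 = 5.56586 m; 2√(D_R t) = 1.269 m; argument = (5.88 − 5.56586)/1.269 = 0.2475.
C = C₀ × ½·erfc(0.2475) = 93.8 × 0.3632 = 34.1 mg/L.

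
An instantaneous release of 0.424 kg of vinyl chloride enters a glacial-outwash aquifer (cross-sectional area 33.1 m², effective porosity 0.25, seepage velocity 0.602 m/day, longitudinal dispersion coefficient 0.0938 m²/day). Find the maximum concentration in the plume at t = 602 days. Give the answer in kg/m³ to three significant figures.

The peak of an instantaneous 1D plume sits at x = vt; there the Gaussian factor is 1 and C_max = M/(n_e·A·√(4πDt)), where n_e·A is the pore area the mass is dissolved in.
√(4πDt) = √(4π × 0.0938 × 602) = 26.64 m, so C_max = 0.424/(0.25 × 33.1 × 26.64) = 0.00192 kg/m³.

0.00192 kg/m³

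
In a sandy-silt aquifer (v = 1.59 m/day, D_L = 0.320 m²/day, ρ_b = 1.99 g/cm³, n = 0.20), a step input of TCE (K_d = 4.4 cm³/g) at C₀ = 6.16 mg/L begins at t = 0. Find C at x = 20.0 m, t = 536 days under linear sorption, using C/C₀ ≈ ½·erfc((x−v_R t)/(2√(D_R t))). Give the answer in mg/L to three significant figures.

Retardation factor R = 1 + ρ_b·K_d/n = 1 + 1.99 × 4.4/0.20 = 44.78.
Sorption retards both mechanisms: v_R = v/R = 0.03551 m/day, D_R = D/R = 0.007146 m²/day.
v_R·t = 0.03551 × 536 = 19.03336 m; 2√(D_R t) = 3.914 m; argument = (20.0 − 19.03336)/3.914 = 0.2470.
C = C₀ × ½·erfc(0.2470) = 6.16 × 0.3634 = 2.24 mg/L.

2.24 mg/L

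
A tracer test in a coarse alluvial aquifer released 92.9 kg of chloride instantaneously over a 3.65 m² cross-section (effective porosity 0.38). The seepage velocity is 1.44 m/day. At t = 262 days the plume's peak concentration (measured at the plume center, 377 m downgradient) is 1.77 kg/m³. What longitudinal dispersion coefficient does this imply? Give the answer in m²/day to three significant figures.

0.435 m²/day

At the plume center C_max = M/(n_e·A·√(4πDt)), so D = M²/(4πt·(n_e·A·C_max)²).
n_e·A·C_max = 0.38 × 3.65 × 1.77 = 2.455 kg/m.
D = 92.9²/(4π × 262 × 2.455²) = 0.435 m²/day.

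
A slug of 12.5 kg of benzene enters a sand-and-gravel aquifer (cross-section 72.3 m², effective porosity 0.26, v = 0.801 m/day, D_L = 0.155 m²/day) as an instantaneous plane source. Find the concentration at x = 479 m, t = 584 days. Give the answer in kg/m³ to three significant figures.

0.0139 kg/m³

For an instantaneous plane source, C(x,t) = M/(n_e·A·√(4πDt)) · exp(−(x−vt)²/(4Dt)), with n_e·A the pore (flow) area.
Plume center vt = 0.801 × 584 = 467.784 m, so the well at 479 m is 11.216 m downgradient of the peak.
√(4πDt) = 33.73 m, giving peak height M/(n_e·A·√(4πDt)) = 12.5/(0.26 × 72.3 × 33.73) = 0.01971 kg/m³.
(x−vt)²/(4Dt) = (11.216)²/(4 × 0.155 × 584) = 0.3474; exp(−0.3474) = 0.7065.
C = 0.01971 × 0.7065 = 0.0139 kg/m³.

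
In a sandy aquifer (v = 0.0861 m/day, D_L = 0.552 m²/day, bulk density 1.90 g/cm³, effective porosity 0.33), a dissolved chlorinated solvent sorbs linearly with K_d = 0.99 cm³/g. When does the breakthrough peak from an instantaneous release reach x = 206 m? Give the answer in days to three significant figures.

Retardation factor R = 1 + ρ_b·K_d/n = 1 + 1.90 × 0.99/0.33 = 6.700.
Sorption retards both mechanisms: v_R = v/R = 0.01285 m/day, D_R = D/R = 0.08239 m²/day.
Peak time from v_R²t² + 2D_R t − x² = 0: t = (√(D_R² + v_R²x²) − D_R)/v_R².
√(D_R² + v_R²x²) = √(0.08239² + 0.01285² × 206²) = 2.648; v_R² = 0.0001651.
t = (2.648 − 0.08239)/0.0001651 = 15500 days.

15500 days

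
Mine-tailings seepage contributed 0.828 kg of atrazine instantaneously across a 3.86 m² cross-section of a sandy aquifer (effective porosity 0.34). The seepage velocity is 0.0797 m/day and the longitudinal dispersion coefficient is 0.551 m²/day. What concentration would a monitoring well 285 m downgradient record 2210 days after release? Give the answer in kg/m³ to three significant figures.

For an instantaneous plane source, C(x,t) = M/(n_e·A·√(4πDt)) · exp(−(x−vt)²/(4Dt)), with n_e·A the pore (flow) area.
Plume center vt = 0.0797 × 2210 = 176.137 m, so the well at 285 m is 108.863 m downgradient of the peak.
√(4πDt) = 123.7 m, giving peak height M/(n_e·A·√(4πDt)) = 0.828/(0.34 × 3.86 × 123.7) = 0.005100 kg/m³.
(x−vt)²/(4Dt) = (108.863)²/(4 × 0.551 × 2210) = 2.433; exp(−2.433) = 0.08777.
C = 0.005100 × 0.08777 = 0.000448 kg/m³.

0.000448 kg/m³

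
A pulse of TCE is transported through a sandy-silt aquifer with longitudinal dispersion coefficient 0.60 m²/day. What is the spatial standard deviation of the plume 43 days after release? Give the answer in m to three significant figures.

7.18 m

Dispersive spreading gives a Gaussian with σ² = 2Dt; advection only shifts the center.
σ = √(2 × 0.60 × 43) = 7.18 m.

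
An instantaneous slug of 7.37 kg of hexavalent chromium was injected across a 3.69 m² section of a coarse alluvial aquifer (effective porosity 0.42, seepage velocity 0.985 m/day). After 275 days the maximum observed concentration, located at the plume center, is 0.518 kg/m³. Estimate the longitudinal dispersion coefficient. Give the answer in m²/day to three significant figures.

0.0244 m²/day

At the plume center C_max = M/(n_e·A·√(4πDt)), so D = M²/(4πt·(n_e·A·C_max)²).
n_e·A·C_max = 0.42 × 3.69 × 0.518 = 0.8028 kg/m.
D = 7.37²/(4π × 275 × 0.8028²) = 0.0244 m²/day.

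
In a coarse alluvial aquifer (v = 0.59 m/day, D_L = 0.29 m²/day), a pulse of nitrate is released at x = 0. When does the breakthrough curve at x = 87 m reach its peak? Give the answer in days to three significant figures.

147 days

For the 1D instantaneous-source solution, setting ∂C/∂t = 0 at fixed x gives v²t² + 2Dt − x² = 0, so t = (√(D² + v²x²) − D)/v².
√(D² + v²x²) = √(0.29² + 0.59² × 87²) = 51.33; v² = 0.3481.
t = (51.33 − 0.29)/0.3481 = 147 days (vs. the pure-advection estimate x/v = 147 d).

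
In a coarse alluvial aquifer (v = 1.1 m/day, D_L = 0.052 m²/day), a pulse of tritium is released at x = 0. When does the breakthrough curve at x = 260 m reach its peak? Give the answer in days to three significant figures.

236 days

For the 1D instantaneous-source solution, setting ∂C/∂t = 0 at fixed x gives v²t² + 2Dt − x² = 0, so t = (√(D² + v²x²) − D)/v².
√(D² + v²x²) = √(0.052² + 1.1² × 260²) = 286.0; v² = 1.21.
t = (286.0 − 0.052)/1.21 = 236 days (vs. the pure-advection estimate x/v = 236 d).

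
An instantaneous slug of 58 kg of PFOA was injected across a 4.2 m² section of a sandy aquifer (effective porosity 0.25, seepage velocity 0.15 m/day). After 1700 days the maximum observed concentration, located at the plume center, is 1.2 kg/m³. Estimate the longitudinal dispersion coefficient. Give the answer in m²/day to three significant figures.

0.0992 m²/day

At the plume center C_max = M/(n_e·A·√(4πDt)), so D = M²/(4πt·(n_e·A·C_max)²).
n_e·A·C_max = 0.25 × 4.2 × 1.2 = 1.260 kg/m.
D = 58²/(4π × 1700 × 1.260²) = 0.0992 m²/day.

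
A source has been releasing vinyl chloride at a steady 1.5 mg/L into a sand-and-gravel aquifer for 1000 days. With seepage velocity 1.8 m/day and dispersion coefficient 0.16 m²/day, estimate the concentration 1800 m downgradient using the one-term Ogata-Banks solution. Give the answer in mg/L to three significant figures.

For a continuous step input, C/C₀ ≈ ½·erfc((x−vt)/(2√(Dt))).
vt = 1.8 × 1000 = 1800 m and 2√(Dt) = 2√(0.16 × 1000) = 25.30 m.
Argument (x−vt)/(2√(Dt)) = (1800 − 1800)/25.30 = 0; ½·erfc(0) = 0.5000.
C = 1.5 × 0.5000 = 0.750 mg/L.

0.750 mg/L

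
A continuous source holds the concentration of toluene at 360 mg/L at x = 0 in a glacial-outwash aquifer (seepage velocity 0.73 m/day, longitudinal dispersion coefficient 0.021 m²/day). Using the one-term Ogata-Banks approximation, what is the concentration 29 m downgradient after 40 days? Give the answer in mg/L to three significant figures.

202 mg/L

For a continuous step input, C/C₀ ≈ ½·erfc((x−vt)/(2√(Dt))).
vt = 0.73 × 40 = 29.2 m and 2√(Dt) = 2√(0.021 × 40) = 1.833 m.
Argument (x−vt)/(2√(Dt)) = (29 − 29.2)/1.833 = -0.1091; ½·erfc(-0.1091) = 0.5613.
C = 360 × 0.5613 = 202 mg/L.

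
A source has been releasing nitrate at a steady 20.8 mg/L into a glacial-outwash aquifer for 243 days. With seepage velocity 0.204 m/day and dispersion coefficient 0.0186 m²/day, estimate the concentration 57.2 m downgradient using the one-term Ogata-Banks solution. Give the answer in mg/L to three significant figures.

For a continuous step input, C/C₀ ≈ ½·erfc((x−vt)/(2√(Dt))).
vt = 0.204 × 243 = 49.572 m and 2√(Dt) = 2√(0.0186 × 243) = 4.252 m.
Argument (x−vt)/(2√(Dt)) = (57.2 − 49.572)/4.252 = 1.794; ½·erfc(1.794) = 0.005589.
C = 20.8 × 0.005589 = 0.116 mg/L.

0.116 mg/L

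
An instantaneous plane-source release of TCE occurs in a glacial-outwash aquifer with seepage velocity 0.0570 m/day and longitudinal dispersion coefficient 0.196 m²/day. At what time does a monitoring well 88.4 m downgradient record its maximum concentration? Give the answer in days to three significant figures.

For the 1D instantaneous-source solution, setting ∂C/∂t = 0 at fixed x gives v²t² + 2Dt − x² = 0, so t = (√(D² + v²x²) − D)/v².
√(D² + v²x²) = √(0.196² + 0.0570² × 88.4²) = 5.043; v² = 0.003249.
t = (5.043 − 0.196)/0.003249 = 1490 days (vs. the pure-advection estimate x/v = 1550 d).

1490 days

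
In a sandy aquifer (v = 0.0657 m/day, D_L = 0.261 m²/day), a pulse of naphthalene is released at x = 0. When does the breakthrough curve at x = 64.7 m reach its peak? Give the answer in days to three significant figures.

926 days

For the 1D instantaneous-source solution, setting ∂C/∂t = 0 at fixed x gives v²t² + 2Dt − x² = 0, so t = (√(D² + v²x²) − D)/v².
√(D² + v²x²) = √(0.261² + 0.0657² × 64.7²) = 4.259; v² = 0.00431649.
t = (4.259 − 0.261)/0.00431649 = 926 days (vs. the pure-advection estimate x/v = 985 d).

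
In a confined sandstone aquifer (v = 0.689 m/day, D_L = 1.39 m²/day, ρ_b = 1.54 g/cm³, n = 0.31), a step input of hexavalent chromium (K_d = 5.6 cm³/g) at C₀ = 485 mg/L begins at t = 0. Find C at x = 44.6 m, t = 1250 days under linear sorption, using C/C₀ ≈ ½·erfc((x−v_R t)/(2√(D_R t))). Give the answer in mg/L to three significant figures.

43.7 mg/L

Retardation factor R = 1 + ρ_b·K_d/n = 1 + 1.54 × 5.6/0.31 = 28.82.
Sorption retards both mechanisms: v_R = v/R = 0.02391 m/day, D_R = D/R = 0.04823 m²/day.
v_R·t = 0.02391 × 1250 = 29.8875 m; 2√(D_R t) = 15.53 m; argument = (44.6 − 29.8875)/15.53 = 0.9474.
C = C₀ × ½·erfc(0.9474) = 485 × 0.09015 = 43.7 mg/L.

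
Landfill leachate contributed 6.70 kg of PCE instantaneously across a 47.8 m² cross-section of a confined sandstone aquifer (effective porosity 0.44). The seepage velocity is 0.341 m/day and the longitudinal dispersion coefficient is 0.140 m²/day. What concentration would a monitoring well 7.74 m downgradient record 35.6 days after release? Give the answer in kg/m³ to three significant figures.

0.0152 kg/m³

For an instantaneous plane source, C(x,t) = M/(n_e·A·√(4πDt)) · exp(−(x−vt)²/(4Dt)), with n_e·A the pore (flow) area.
Plume center vt = 0.341 × 35.6 = 12.1396 m, so the well at 7.74 m is 4.3996 m upgradient of the peak.
√(4πDt) = 7.914 m, giving peak height M/(n_e·A·√(4πDt)) = 6.70/(0.44 × 47.8 × 7.914) = 0.04025 kg/m³.
(x−vt)²/(4Dt) = (-4.3996)²/(4 × 0.140 × 35.6) = 0.9709; exp(−0.9709) = 0.3787.
C = 0.04025 × 0.3787 = 0.0152 kg/m³.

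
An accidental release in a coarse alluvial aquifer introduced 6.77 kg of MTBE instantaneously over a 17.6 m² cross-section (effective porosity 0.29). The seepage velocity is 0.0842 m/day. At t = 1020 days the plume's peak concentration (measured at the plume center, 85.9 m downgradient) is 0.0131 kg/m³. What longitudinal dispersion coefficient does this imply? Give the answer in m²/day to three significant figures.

At the plume center C_max = M/(n_e·A·√(4πDt)), so D = M²/(4πt·(n_e·A·C_max)²).
n_e·A·C_max = 0.29 × 17.6 × 0.0131 = 0.06686 kg/m.
D = 6.77²/(4π × 1020 × 0.06686²) = 0.800 m²/day.

0.800 m²/day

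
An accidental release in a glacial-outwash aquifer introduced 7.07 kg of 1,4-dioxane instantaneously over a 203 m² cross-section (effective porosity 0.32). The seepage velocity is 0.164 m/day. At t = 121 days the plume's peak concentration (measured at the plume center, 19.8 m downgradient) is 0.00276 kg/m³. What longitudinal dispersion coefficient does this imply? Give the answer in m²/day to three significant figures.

At the plume center C_max = M/(n_e·A·√(4πDt)), so D = M²/(4πt·(n_e·A·C_max)²).
n_e·A·C_max = 0.32 × 203 × 0.00276 = 0.1793 kg/m.
D = 7.07²/(4π × 121 × 0.1793²) = 1.02 m²/day.

1.02 m²/day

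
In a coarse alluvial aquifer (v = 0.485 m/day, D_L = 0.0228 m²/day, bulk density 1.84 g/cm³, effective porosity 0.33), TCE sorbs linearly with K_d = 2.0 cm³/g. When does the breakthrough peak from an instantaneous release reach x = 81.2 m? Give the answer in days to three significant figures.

Retardation factor R = 1 + ρ_b·K_d/n = 1 + 1.84 × 2.0/0.33 = 12.15.
Sorption retards both mechanisms: v_R = v/R = 0.03992 m/day, D_R = D/R = 0.001877 m²/day.
Peak time from v_R²t² + 2D_R t − x² = 0: t = (√(D_R² + v_R²x²) − D_R)/v_R².
√(D_R² + v_R²x²) = √(0.001877² + 0.03992² × 81.2²) = 3.242; v_R² = 0.001594.
t = (3.242 − 0.001877)/0.001594 = 2030 days.

2030 days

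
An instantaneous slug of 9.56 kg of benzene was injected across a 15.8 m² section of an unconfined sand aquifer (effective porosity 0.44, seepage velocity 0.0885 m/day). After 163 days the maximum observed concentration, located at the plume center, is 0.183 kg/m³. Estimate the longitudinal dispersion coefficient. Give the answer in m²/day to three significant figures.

0.0276 m²/day

At the plume center C_max = M/(n_e·A·√(4πDt)), so D = M²/(4πt·(n_e·A·C_max)²).
n_e·A·C_max = 0.44 × 15.8 × 0.183 = 1.272 kg/m.
D = 9.56²/(4π × 163 × 1.272²) = 0.0276 m²/day.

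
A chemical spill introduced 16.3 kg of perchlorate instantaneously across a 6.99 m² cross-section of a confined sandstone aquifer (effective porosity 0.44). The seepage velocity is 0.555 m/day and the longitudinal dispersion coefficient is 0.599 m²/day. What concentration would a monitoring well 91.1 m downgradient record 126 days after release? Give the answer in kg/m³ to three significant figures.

For an instantaneous plane source, C(x,t) = M/(n_e·A·√(4πDt)) · exp(−(x−vt)²/(4Dt)), with n_e·A the pore (flow) area.
Plume center vt = 0.555 × 126 = 69.93 m, so the well at 91.1 m is 21.17 m downgradient of the peak.
√(4πDt) = 30.80 m, giving peak height M/(n_e·A·√(4πDt)) = 16.3/(0.44 × 6.99 × 30.80) = 0.1721 kg/m³.
(x−vt)²/(4Dt) = (21.17)²/(4 × 0.599 × 126) = 1.485; exp(−1.485) = 0.2265.
C = 0.1721 × 0.2265 = 0.0390 kg/m³.

0.0390 kg/m³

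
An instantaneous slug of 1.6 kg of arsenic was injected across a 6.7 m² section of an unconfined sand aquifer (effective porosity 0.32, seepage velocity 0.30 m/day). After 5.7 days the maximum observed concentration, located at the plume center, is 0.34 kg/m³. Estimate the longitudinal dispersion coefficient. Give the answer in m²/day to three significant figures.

0.0673 m²/day

At the plume center C_max = M/(n_e·A·√(4πDt)), so D = M²/(4πt·(n_e·A·C_max)²).
n_e·A·C_max = 0.32 × 6.7 × 0.34 = 0.7290 kg/m.
D = 1.6²/(4π × 5.7 × 0.7290²) = 0.0673 m²/day.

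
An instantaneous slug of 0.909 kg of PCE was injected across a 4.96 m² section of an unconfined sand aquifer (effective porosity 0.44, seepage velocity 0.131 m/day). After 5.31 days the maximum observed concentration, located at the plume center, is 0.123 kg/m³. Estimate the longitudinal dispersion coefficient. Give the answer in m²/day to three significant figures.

0.172 m²/day

At the plume center C_max = M/(n_e·A·√(4πDt)), so D = M²/(4πt·(n_e·A·C_max)²).
n_e·A·C_max = 0.44 × 4.96 × 0.123 = 0.2684 kg/m.
D = 0.909²/(4π × 5.31 × 0.2684²) = 0.172 m²/day.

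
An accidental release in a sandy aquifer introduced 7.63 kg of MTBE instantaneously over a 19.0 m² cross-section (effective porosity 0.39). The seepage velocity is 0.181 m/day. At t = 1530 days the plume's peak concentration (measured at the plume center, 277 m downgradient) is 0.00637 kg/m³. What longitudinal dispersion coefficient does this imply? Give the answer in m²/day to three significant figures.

At the plume center C_max = M/(n_e·A·√(4πDt)), so D = M²/(4πt·(n_e·A·C_max)²).
n_e·A·C_max = 0.39 × 19.0 × 0.00637 = 0.04720 kg/m.
D = 7.63²/(4π × 1530 × 0.04720²) = 1.36 m²/day.

1.36 m²/day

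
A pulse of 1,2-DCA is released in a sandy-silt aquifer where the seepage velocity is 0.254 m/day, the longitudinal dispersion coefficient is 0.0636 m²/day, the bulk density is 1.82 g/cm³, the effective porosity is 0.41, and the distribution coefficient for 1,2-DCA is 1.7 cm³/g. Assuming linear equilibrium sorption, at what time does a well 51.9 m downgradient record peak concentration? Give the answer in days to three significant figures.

Retardation factor R = 1 + ρ_b·K_d/n = 1 + 1.82 × 1.7/0.41 = 8.546.
Sorption retards both mechanisms: v_R = v/R = 0.02972 m/day, D_R = D/R = 0.007442 m²/day.
Peak time from v_R²t² + 2D_R t − x² = 0: t = (√(D_R² + v_R²x²) − D_R)/v_R².
√(D_R² + v_R²x²) = √(0.007442² + 0.02972² × 51.9²) = 1.542; v_R² = 0.0008833.
t = (1.542 − 0.007442)/0.0008833 = 1740 days.

1740 days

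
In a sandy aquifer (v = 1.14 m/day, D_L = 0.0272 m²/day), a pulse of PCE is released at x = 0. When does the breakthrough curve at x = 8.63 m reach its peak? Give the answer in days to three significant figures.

7.55 days

For the 1D instantaneous-source solution, setting ∂C/∂t = 0 at fixed x gives v²t² + 2Dt − x² = 0, so t = (√(D² + v²x²) − D)/v².
√(D² + v²x²) = √(0.0272² + 1.14² × 8.63²) = 9.838; v² = 1.2996.
t = (9.838 − 0.0272)/1.2996 = 7.55 days (vs. the pure-advection estimate x/v = 7.57 d).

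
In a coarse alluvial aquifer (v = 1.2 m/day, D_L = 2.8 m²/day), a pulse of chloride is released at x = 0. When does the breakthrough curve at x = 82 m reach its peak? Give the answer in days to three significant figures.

66.4 days

For the 1D instantaneous-source solution, setting ∂C/∂t = 0 at fixed x gives v²t² + 2Dt − x² = 0, so t = (√(D² + v²x²) − D)/v².
√(D² + v²x²) = √(2.8² + 1.2² × 82²) = 98.44; v² = 1.44.
t = (98.44 − 2.8)/1.44 = 66.4 days (vs. the pure-advection estimate x/v = 68.3 d).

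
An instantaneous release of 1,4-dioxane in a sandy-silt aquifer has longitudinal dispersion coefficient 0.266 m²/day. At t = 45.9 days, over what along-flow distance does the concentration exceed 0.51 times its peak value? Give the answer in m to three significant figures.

The plume is Gaussian with σ = √(2Dt) = √(2 × 0.266 × 45.9) = 4.942 m.
C/C_peak = exp(−Δx²/(2σ²)) = 0.51 ⇒ Δx = σ·√(−2 ln 0.51) = 4.942 × 1.160 = 5.733 m.
Width = 2Δx = 11.5 m.

11.5 m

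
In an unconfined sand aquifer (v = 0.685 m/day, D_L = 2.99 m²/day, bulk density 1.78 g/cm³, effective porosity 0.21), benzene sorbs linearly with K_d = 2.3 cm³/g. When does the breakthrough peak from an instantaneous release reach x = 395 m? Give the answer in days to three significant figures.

Retardation factor R = 1 + ρ_b·K_d/n = 1 + 1.78 × 2.3/0.21 = 20.50.
Sorption retards both mechanisms: v_R = v/R = 0.03341 m/day, D_R = D/R = 0.1459 m²/day.
Peak time from v_R²t² + 2D_R t − x² = 0: t = (√(D_R² + v_R²x²) − D_R)/v_R².
√(D_R² + v_R²x²) = √(0.1459² + 0.03341² × 395²) = 13.20; v_R² = 0.001116.
t = (13.20 − 0.1459)/0.001116 = 11700 days.

11700 days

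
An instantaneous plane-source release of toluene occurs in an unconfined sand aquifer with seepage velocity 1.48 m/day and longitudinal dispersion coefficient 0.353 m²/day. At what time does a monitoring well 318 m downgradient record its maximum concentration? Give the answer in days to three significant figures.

215 days

For the 1D instantaneous-source solution, setting ∂C/∂t = 0 at fixed x gives v²t² + 2Dt − x² = 0, so t = (√(D² + v²x²) − D)/v².
√(D² + v²x²) = √(0.353² + 1.48² × 318²) = 470.6; v² = 2.1904.
t = (470.6 − 0.353)/2.1904 = 215 days (vs. the pure-advection estimate x/v = 215 d).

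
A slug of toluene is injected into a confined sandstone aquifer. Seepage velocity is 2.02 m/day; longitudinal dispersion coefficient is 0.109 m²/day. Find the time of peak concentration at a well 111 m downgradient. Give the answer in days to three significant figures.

For the 1D instantaneous-source solution, setting ∂C/∂t = 0 at fixed x gives v²t² + 2Dt − x² = 0, so t = (√(D² + v²x²) − D)/v².
√(D² + v²x²) = √(0.109² + 2.02² × 111²) = 224.2; v² = 4.0804.
t = (224.2 − 0.109)/4.0804 = 54.9 days (vs. the pure-advection estimate x/v = 55.0 d).

54.9 days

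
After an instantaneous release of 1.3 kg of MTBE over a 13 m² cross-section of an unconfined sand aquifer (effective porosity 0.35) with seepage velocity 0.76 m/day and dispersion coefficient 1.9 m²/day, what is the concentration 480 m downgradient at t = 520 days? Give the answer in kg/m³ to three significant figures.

For an instantaneous plane source, C(x,t) = M/(n_e·A·√(4πDt)) · exp(−(x−vt)²/(4Dt)), with n_e·A the pore (flow) area.
Plume center vt = 0.76 × 520 = 395.2 m, so the well at 480 m is 84.8 m downgradient of the peak.
√(4πDt) = 111.4 m, giving peak height M/(n_e·A·√(4πDt)) = 1.3/(0.35 × 13 × 111.4) = 0.002565 kg/m³.
(x−vt)²/(4Dt) = (84.8)²/(4 × 1.9 × 520) = 1.820; exp(−1.820) = 0.1620.
C = 0.002565 × 0.1620 = 0.000416 kg/m³.

0.000416 kg/m³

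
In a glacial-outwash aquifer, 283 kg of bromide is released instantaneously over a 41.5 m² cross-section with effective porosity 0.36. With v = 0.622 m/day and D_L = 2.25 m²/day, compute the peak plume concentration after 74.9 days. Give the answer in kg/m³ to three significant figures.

0.412 kg/m³

The peak of an instantaneous 1D plume sits at x = vt; there the Gaussian factor is 1 and C_max = M/(n_e·A·√(4πDt)), where n_e·A is the pore area the mass is dissolved in.
√(4πDt) = √(4π × 2.25 × 74.9) = 46.02 m, so C_max = 283/(0.36 × 41.5 × 46.02) = 0.412 kg/m³.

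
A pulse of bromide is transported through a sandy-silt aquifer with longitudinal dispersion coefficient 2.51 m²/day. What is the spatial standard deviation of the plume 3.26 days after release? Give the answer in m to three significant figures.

Dispersive spreading gives a Gaussian with σ² = 2Dt; advection only shifts the center.
σ = √(2 × 2.51 × 3.26) = 4.05 m.

4.05 m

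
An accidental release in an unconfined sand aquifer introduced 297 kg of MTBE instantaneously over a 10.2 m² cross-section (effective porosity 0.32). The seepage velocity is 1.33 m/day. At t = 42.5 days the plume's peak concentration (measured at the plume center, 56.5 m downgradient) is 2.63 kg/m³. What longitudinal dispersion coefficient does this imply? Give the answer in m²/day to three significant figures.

At the plume center C_max = M/(n_e·A·√(4πDt)), so D = M²/(4πt·(n_e·A·C_max)²).
n_e·A·C_max = 0.32 × 10.2 × 2.63 = 8.584 kg/m.
D = 297²/(4π × 42.5 × 8.584²) = 2.24 m²/day.

2.24 m²/day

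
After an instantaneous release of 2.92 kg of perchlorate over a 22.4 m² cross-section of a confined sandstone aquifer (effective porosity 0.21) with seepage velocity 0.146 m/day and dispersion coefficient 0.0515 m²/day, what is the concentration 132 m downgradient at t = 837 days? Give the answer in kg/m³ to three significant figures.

0.0153 kg/m³

For an instantaneous plane source, C(x,t) = M/(n_e·A·√(4πDt)) · exp(−(x−vt)²/(4Dt)), with n_e·A the pore (flow) area.
Plume center vt = 0.146 × 837 = 122.202 m, so the well at 132 m is 9.798 m downgradient of the peak.
√(4πDt) = 23.27 m, giving peak height M/(n_e·A·√(4πDt)) = 2.92/(0.21 × 22.4 × 23.27) = 0.02668 kg/m³.
(x−vt)²/(4Dt) = (9.798)²/(4 × 0.0515 × 837) = 0.5568; exp(−0.5568) = 0.5730.
C = 0.02668 × 0.5730 = 0.0153 kg/m³.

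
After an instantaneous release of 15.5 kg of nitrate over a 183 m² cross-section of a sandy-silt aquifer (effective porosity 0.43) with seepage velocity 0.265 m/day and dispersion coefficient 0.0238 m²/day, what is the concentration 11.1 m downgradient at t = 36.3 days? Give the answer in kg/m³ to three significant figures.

For an instantaneous plane source, C(x,t) = M/(n_e·A·√(4πDt)) · exp(−(x−vt)²/(4Dt)), with n_e·A the pore (flow) area.
Plume center vt = 0.265 × 36.3 = 9.6195 m, so the well at 11.1 m is 1.4805 m downgradient of the peak.
√(4πDt) = 3.295 m, giving peak height M/(n_e·A·√(4πDt)) = 15.5/(0.43 × 183 × 3.295) = 0.05978 kg/m³.
(x−vt)²/(4Dt) = (1.4805)²/(4 × 0.0238 × 36.3) = 0.6343; exp(−0.6343) = 0.5303.
C = 0.05978 × 0.5303 = 0.0317 kg/m³.

0.0317 kg/m³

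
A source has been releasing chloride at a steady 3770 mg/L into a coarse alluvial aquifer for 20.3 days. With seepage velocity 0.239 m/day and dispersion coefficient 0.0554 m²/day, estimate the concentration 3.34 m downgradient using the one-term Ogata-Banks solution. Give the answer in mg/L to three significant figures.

For a continuous step input, C/C₀ ≈ ½·erfc((x−vt)/(2√(Dt))).
vt = 0.239 × 20.3 = 4.8517 m and 2√(Dt) = 2√(0.0554 × 20.3) = 2.121 m.
Argument (x−vt)/(2√(Dt)) = (3.34 − 4.8517)/2.121 = -0.7127; ½·erfc(-0.7127) = 0.8433.
C = 3770 × 0.8433 = 3180 mg/L.

3180 mg/L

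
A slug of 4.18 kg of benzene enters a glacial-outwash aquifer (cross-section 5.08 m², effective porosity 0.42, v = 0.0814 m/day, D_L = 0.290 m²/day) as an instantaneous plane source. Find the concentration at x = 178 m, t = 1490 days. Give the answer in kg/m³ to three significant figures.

0.00413 kg/m³

For an instantaneous plane source, C(x,t) = M/(n_e·A·√(4πDt)) · exp(−(x−vt)²/(4Dt)), with n_e·A the pore (flow) area.
Plume center vt = 0.0814 × 1490 = 121.286 m, so the well at 178 m is 56.714 m downgradient of the peak.
√(4πDt) = 73.69 m, giving peak height M/(n_e·A·√(4πDt)) = 4.18/(0.42 × 5.08 × 73.69) = 0.02659 kg/m³.
(x−vt)²/(4Dt) = (56.714)²/(4 × 0.290 × 1490) = 1.861; exp(−1.861) = 0.1555.
C = 0.02659 × 0.1555 = 0.00413 kg/m³.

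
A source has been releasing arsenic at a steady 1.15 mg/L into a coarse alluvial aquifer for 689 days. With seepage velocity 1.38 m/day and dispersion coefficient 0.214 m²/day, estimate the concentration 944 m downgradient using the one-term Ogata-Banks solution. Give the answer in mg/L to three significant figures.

For a continuous step input, C/C₀ ≈ ½·erfc((x−vt)/(2√(Dt))).
vt = 1.38 × 689 = 950.82 m and 2√(Dt) = 2√(0.214 × 689) = 24.29 m.
Argument (x−vt)/(2√(Dt)) = (944 − 950.82)/24.29 = -0.2808; ½·erfc(-0.2808) = 0.6544.
C = 1.15 × 0.6544 = 0.753 mg/L.

0.753 mg/L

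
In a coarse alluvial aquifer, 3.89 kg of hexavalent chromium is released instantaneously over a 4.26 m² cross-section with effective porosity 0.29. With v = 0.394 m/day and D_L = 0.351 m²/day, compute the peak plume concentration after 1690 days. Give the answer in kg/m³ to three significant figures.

0.0365 kg/m³

The peak of an instantaneous 1D plume sits at x = vt; there the Gaussian factor is 1 and C_max = M/(n_e·A·√(4πDt)), where n_e·A is the pore area the mass is dissolved in.
√(4πDt) = √(4π × 0.351 × 1690) = 86.34 m, so C_max = 3.89/(0.29 × 4.26 × 86.34) = 0.0365 kg/m³.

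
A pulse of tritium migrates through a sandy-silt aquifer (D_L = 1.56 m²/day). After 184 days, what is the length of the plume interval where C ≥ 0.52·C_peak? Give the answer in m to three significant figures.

The plume is Gaussian with σ = √(2Dt) = √(2 × 1.56 × 184) = 23.96 m.
C/C_peak = exp(−Δx²/(2σ²)) = 0.52 ⇒ Δx = σ·√(−2 ln 0.52) = 23.96 × 1.144 = 27.41 m.
Width = 2Δx = 54.8 m.

54.8 m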